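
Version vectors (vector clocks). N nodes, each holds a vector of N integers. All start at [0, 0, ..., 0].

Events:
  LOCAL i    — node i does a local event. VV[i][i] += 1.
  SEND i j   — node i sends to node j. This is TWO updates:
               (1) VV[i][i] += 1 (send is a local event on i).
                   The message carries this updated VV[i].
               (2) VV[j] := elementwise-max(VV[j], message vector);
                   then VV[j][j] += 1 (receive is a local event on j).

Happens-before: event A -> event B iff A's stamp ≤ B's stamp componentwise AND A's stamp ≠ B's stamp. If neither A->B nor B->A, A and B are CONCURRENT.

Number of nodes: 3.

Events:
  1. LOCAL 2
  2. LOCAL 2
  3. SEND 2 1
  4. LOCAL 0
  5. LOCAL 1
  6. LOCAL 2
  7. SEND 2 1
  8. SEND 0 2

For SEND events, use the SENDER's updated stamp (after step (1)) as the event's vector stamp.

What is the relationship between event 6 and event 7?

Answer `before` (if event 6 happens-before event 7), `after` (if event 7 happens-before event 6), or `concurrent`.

Initial: VV[0]=[0, 0, 0]
Initial: VV[1]=[0, 0, 0]
Initial: VV[2]=[0, 0, 0]
Event 1: LOCAL 2: VV[2][2]++ -> VV[2]=[0, 0, 1]
Event 2: LOCAL 2: VV[2][2]++ -> VV[2]=[0, 0, 2]
Event 3: SEND 2->1: VV[2][2]++ -> VV[2]=[0, 0, 3], msg_vec=[0, 0, 3]; VV[1]=max(VV[1],msg_vec) then VV[1][1]++ -> VV[1]=[0, 1, 3]
Event 4: LOCAL 0: VV[0][0]++ -> VV[0]=[1, 0, 0]
Event 5: LOCAL 1: VV[1][1]++ -> VV[1]=[0, 2, 3]
Event 6: LOCAL 2: VV[2][2]++ -> VV[2]=[0, 0, 4]
Event 7: SEND 2->1: VV[2][2]++ -> VV[2]=[0, 0, 5], msg_vec=[0, 0, 5]; VV[1]=max(VV[1],msg_vec) then VV[1][1]++ -> VV[1]=[0, 3, 5]
Event 8: SEND 0->2: VV[0][0]++ -> VV[0]=[2, 0, 0], msg_vec=[2, 0, 0]; VV[2]=max(VV[2],msg_vec) then VV[2][2]++ -> VV[2]=[2, 0, 6]
Event 6 stamp: [0, 0, 4]
Event 7 stamp: [0, 0, 5]
[0, 0, 4] <= [0, 0, 5]? True
[0, 0, 5] <= [0, 0, 4]? False
Relation: before

Answer: before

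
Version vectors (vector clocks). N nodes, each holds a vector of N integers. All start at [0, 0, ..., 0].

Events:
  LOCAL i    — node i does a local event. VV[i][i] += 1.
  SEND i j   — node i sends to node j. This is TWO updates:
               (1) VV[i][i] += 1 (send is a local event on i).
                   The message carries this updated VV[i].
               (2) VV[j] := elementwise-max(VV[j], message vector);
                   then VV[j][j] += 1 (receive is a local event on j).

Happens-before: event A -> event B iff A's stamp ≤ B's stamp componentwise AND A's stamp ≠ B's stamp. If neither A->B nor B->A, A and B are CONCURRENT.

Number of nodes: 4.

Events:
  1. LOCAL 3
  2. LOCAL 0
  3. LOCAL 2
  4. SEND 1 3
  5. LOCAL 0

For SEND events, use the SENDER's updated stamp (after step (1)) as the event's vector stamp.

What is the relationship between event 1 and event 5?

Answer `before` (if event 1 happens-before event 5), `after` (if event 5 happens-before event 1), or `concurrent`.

Initial: VV[0]=[0, 0, 0, 0]
Initial: VV[1]=[0, 0, 0, 0]
Initial: VV[2]=[0, 0, 0, 0]
Initial: VV[3]=[0, 0, 0, 0]
Event 1: LOCAL 3: VV[3][3]++ -> VV[3]=[0, 0, 0, 1]
Event 2: LOCAL 0: VV[0][0]++ -> VV[0]=[1, 0, 0, 0]
Event 3: LOCAL 2: VV[2][2]++ -> VV[2]=[0, 0, 1, 0]
Event 4: SEND 1->3: VV[1][1]++ -> VV[1]=[0, 1, 0, 0], msg_vec=[0, 1, 0, 0]; VV[3]=max(VV[3],msg_vec) then VV[3][3]++ -> VV[3]=[0, 1, 0, 2]
Event 5: LOCAL 0: VV[0][0]++ -> VV[0]=[2, 0, 0, 0]
Event 1 stamp: [0, 0, 0, 1]
Event 5 stamp: [2, 0, 0, 0]
[0, 0, 0, 1] <= [2, 0, 0, 0]? False
[2, 0, 0, 0] <= [0, 0, 0, 1]? False
Relation: concurrent

Answer: concurrent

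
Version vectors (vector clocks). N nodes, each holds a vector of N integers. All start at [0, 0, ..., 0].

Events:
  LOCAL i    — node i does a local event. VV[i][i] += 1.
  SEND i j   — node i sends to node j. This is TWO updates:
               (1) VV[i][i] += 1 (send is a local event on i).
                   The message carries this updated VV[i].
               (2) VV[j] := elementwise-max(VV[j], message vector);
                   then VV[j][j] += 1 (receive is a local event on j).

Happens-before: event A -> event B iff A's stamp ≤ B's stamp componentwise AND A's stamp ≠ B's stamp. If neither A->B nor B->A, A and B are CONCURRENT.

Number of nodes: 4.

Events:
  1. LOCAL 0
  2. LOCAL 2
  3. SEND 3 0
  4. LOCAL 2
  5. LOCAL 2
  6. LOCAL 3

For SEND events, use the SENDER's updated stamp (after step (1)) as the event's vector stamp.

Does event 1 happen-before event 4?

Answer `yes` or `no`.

Answer: no

Derivation:
Initial: VV[0]=[0, 0, 0, 0]
Initial: VV[1]=[0, 0, 0, 0]
Initial: VV[2]=[0, 0, 0, 0]
Initial: VV[3]=[0, 0, 0, 0]
Event 1: LOCAL 0: VV[0][0]++ -> VV[0]=[1, 0, 0, 0]
Event 2: LOCAL 2: VV[2][2]++ -> VV[2]=[0, 0, 1, 0]
Event 3: SEND 3->0: VV[3][3]++ -> VV[3]=[0, 0, 0, 1], msg_vec=[0, 0, 0, 1]; VV[0]=max(VV[0],msg_vec) then VV[0][0]++ -> VV[0]=[2, 0, 0, 1]
Event 4: LOCAL 2: VV[2][2]++ -> VV[2]=[0, 0, 2, 0]
Event 5: LOCAL 2: VV[2][2]++ -> VV[2]=[0, 0, 3, 0]
Event 6: LOCAL 3: VV[3][3]++ -> VV[3]=[0, 0, 0, 2]
Event 1 stamp: [1, 0, 0, 0]
Event 4 stamp: [0, 0, 2, 0]
[1, 0, 0, 0] <= [0, 0, 2, 0]? False. Equal? False. Happens-before: False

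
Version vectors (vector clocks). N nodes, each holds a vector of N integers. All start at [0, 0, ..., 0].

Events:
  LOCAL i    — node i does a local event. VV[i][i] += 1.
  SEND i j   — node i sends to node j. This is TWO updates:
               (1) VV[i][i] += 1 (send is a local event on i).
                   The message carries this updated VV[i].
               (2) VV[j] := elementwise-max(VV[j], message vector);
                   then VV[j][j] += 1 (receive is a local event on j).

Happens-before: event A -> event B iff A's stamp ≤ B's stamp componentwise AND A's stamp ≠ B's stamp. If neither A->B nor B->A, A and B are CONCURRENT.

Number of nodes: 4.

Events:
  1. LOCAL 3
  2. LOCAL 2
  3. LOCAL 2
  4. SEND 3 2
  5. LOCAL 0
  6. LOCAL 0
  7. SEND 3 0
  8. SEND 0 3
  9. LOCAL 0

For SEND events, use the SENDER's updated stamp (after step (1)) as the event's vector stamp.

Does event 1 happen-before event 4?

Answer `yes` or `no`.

Initial: VV[0]=[0, 0, 0, 0]
Initial: VV[1]=[0, 0, 0, 0]
Initial: VV[2]=[0, 0, 0, 0]
Initial: VV[3]=[0, 0, 0, 0]
Event 1: LOCAL 3: VV[3][3]++ -> VV[3]=[0, 0, 0, 1]
Event 2: LOCAL 2: VV[2][2]++ -> VV[2]=[0, 0, 1, 0]
Event 3: LOCAL 2: VV[2][2]++ -> VV[2]=[0, 0, 2, 0]
Event 4: SEND 3->2: VV[3][3]++ -> VV[3]=[0, 0, 0, 2], msg_vec=[0, 0, 0, 2]; VV[2]=max(VV[2],msg_vec) then VV[2][2]++ -> VV[2]=[0, 0, 3, 2]
Event 5: LOCAL 0: VV[0][0]++ -> VV[0]=[1, 0, 0, 0]
Event 6: LOCAL 0: VV[0][0]++ -> VV[0]=[2, 0, 0, 0]
Event 7: SEND 3->0: VV[3][3]++ -> VV[3]=[0, 0, 0, 3], msg_vec=[0, 0, 0, 3]; VV[0]=max(VV[0],msg_vec) then VV[0][0]++ -> VV[0]=[3, 0, 0, 3]
Event 8: SEND 0->3: VV[0][0]++ -> VV[0]=[4, 0, 0, 3], msg_vec=[4, 0, 0, 3]; VV[3]=max(VV[3],msg_vec) then VV[3][3]++ -> VV[3]=[4, 0, 0, 4]
Event 9: LOCAL 0: VV[0][0]++ -> VV[0]=[5, 0, 0, 3]
Event 1 stamp: [0, 0, 0, 1]
Event 4 stamp: [0, 0, 0, 2]
[0, 0, 0, 1] <= [0, 0, 0, 2]? True. Equal? False. Happens-before: True

Answer: yes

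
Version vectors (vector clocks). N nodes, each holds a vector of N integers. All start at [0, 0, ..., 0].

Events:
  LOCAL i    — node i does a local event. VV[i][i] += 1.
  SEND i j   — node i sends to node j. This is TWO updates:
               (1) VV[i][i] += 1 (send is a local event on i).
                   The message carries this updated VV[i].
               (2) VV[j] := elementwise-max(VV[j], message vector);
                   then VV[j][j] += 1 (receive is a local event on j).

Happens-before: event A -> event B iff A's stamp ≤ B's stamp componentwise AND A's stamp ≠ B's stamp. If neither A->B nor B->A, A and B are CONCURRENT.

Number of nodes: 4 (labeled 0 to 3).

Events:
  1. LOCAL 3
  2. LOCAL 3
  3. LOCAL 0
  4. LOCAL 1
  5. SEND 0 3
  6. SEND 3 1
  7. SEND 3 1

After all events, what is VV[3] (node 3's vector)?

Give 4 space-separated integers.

Answer: 2 0 0 5

Derivation:
Initial: VV[0]=[0, 0, 0, 0]
Initial: VV[1]=[0, 0, 0, 0]
Initial: VV[2]=[0, 0, 0, 0]
Initial: VV[3]=[0, 0, 0, 0]
Event 1: LOCAL 3: VV[3][3]++ -> VV[3]=[0, 0, 0, 1]
Event 2: LOCAL 3: VV[3][3]++ -> VV[3]=[0, 0, 0, 2]
Event 3: LOCAL 0: VV[0][0]++ -> VV[0]=[1, 0, 0, 0]
Event 4: LOCAL 1: VV[1][1]++ -> VV[1]=[0, 1, 0, 0]
Event 5: SEND 0->3: VV[0][0]++ -> VV[0]=[2, 0, 0, 0], msg_vec=[2, 0, 0, 0]; VV[3]=max(VV[3],msg_vec) then VV[3][3]++ -> VV[3]=[2, 0, 0, 3]
Event 6: SEND 3->1: VV[3][3]++ -> VV[3]=[2, 0, 0, 4], msg_vec=[2, 0, 0, 4]; VV[1]=max(VV[1],msg_vec) then VV[1][1]++ -> VV[1]=[2, 2, 0, 4]
Event 7: SEND 3->1: VV[3][3]++ -> VV[3]=[2, 0, 0, 5], msg_vec=[2, 0, 0, 5]; VV[1]=max(VV[1],msg_vec) then VV[1][1]++ -> VV[1]=[2, 3, 0, 5]
Final vectors: VV[0]=[2, 0, 0, 0]; VV[1]=[2, 3, 0, 5]; VV[2]=[0, 0, 0, 0]; VV[3]=[2, 0, 0, 5]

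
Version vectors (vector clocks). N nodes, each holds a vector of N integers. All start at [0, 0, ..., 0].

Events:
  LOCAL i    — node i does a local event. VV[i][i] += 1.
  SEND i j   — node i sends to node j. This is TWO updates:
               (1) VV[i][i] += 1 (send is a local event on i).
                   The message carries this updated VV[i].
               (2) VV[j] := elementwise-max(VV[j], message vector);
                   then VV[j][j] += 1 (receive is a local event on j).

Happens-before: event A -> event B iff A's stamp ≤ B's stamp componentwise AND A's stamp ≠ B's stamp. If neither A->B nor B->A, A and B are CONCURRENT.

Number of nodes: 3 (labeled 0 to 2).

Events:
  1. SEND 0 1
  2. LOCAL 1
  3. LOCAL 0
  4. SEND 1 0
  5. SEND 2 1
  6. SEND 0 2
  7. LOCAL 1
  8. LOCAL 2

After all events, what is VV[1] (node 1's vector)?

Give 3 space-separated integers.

Answer: 1 5 1

Derivation:
Initial: VV[0]=[0, 0, 0]
Initial: VV[1]=[0, 0, 0]
Initial: VV[2]=[0, 0, 0]
Event 1: SEND 0->1: VV[0][0]++ -> VV[0]=[1, 0, 0], msg_vec=[1, 0, 0]; VV[1]=max(VV[1],msg_vec) then VV[1][1]++ -> VV[1]=[1, 1, 0]
Event 2: LOCAL 1: VV[1][1]++ -> VV[1]=[1, 2, 0]
Event 3: LOCAL 0: VV[0][0]++ -> VV[0]=[2, 0, 0]
Event 4: SEND 1->0: VV[1][1]++ -> VV[1]=[1, 3, 0], msg_vec=[1, 3, 0]; VV[0]=max(VV[0],msg_vec) then VV[0][0]++ -> VV[0]=[3, 3, 0]
Event 5: SEND 2->1: VV[2][2]++ -> VV[2]=[0, 0, 1], msg_vec=[0, 0, 1]; VV[1]=max(VV[1],msg_vec) then VV[1][1]++ -> VV[1]=[1, 4, 1]
Event 6: SEND 0->2: VV[0][0]++ -> VV[0]=[4, 3, 0], msg_vec=[4, 3, 0]; VV[2]=max(VV[2],msg_vec) then VV[2][2]++ -> VV[2]=[4, 3, 2]
Event 7: LOCAL 1: VV[1][1]++ -> VV[1]=[1, 5, 1]
Event 8: LOCAL 2: VV[2][2]++ -> VV[2]=[4, 3, 3]
Final vectors: VV[0]=[4, 3, 0]; VV[1]=[1, 5, 1]; VV[2]=[4, 3, 3]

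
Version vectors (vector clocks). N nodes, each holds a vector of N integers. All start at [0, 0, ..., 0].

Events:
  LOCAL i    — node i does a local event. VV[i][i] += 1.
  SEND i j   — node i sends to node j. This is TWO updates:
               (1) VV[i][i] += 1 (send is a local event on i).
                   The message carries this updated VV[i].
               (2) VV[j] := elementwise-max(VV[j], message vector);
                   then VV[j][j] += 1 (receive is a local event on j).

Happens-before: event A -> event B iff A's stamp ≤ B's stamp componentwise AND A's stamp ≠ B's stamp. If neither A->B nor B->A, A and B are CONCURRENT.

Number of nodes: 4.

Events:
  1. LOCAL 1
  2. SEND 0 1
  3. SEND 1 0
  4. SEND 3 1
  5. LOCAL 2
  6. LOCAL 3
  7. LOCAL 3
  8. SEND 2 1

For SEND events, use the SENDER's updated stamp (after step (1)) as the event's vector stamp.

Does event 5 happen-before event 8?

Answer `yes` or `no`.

Answer: yes

Derivation:
Initial: VV[0]=[0, 0, 0, 0]
Initial: VV[1]=[0, 0, 0, 0]
Initial: VV[2]=[0, 0, 0, 0]
Initial: VV[3]=[0, 0, 0, 0]
Event 1: LOCAL 1: VV[1][1]++ -> VV[1]=[0, 1, 0, 0]
Event 2: SEND 0->1: VV[0][0]++ -> VV[0]=[1, 0, 0, 0], msg_vec=[1, 0, 0, 0]; VV[1]=max(VV[1],msg_vec) then VV[1][1]++ -> VV[1]=[1, 2, 0, 0]
Event 3: SEND 1->0: VV[1][1]++ -> VV[1]=[1, 3, 0, 0], msg_vec=[1, 3, 0, 0]; VV[0]=max(VV[0],msg_vec) then VV[0][0]++ -> VV[0]=[2, 3, 0, 0]
Event 4: SEND 3->1: VV[3][3]++ -> VV[3]=[0, 0, 0, 1], msg_vec=[0, 0, 0, 1]; VV[1]=max(VV[1],msg_vec) then VV[1][1]++ -> VV[1]=[1, 4, 0, 1]
Event 5: LOCAL 2: VV[2][2]++ -> VV[2]=[0, 0, 1, 0]
Event 6: LOCAL 3: VV[3][3]++ -> VV[3]=[0, 0, 0, 2]
Event 7: LOCAL 3: VV[3][3]++ -> VV[3]=[0, 0, 0, 3]
Event 8: SEND 2->1: VV[2][2]++ -> VV[2]=[0, 0, 2, 0], msg_vec=[0, 0, 2, 0]; VV[1]=max(VV[1],msg_vec) then VV[1][1]++ -> VV[1]=[1, 5, 2, 1]
Event 5 stamp: [0, 0, 1, 0]
Event 8 stamp: [0, 0, 2, 0]
[0, 0, 1, 0] <= [0, 0, 2, 0]? True. Equal? False. Happens-before: True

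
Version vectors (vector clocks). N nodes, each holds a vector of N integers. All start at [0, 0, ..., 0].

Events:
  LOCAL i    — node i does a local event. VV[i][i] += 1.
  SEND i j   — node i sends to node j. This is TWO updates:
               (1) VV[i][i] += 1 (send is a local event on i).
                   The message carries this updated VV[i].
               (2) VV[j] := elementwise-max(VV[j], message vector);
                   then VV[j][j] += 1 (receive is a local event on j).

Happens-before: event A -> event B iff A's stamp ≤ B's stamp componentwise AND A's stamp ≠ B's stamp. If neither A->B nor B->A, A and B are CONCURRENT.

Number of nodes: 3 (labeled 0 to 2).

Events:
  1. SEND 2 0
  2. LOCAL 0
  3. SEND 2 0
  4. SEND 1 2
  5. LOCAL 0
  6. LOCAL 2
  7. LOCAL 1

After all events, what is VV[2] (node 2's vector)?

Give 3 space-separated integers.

Initial: VV[0]=[0, 0, 0]
Initial: VV[1]=[0, 0, 0]
Initial: VV[2]=[0, 0, 0]
Event 1: SEND 2->0: VV[2][2]++ -> VV[2]=[0, 0, 1], msg_vec=[0, 0, 1]; VV[0]=max(VV[0],msg_vec) then VV[0][0]++ -> VV[0]=[1, 0, 1]
Event 2: LOCAL 0: VV[0][0]++ -> VV[0]=[2, 0, 1]
Event 3: SEND 2->0: VV[2][2]++ -> VV[2]=[0, 0, 2], msg_vec=[0, 0, 2]; VV[0]=max(VV[0],msg_vec) then VV[0][0]++ -> VV[0]=[3, 0, 2]
Event 4: SEND 1->2: VV[1][1]++ -> VV[1]=[0, 1, 0], msg_vec=[0, 1, 0]; VV[2]=max(VV[2],msg_vec) then VV[2][2]++ -> VV[2]=[0, 1, 3]
Event 5: LOCAL 0: VV[0][0]++ -> VV[0]=[4, 0, 2]
Event 6: LOCAL 2: VV[2][2]++ -> VV[2]=[0, 1, 4]
Event 7: LOCAL 1: VV[1][1]++ -> VV[1]=[0, 2, 0]
Final vectors: VV[0]=[4, 0, 2]; VV[1]=[0, 2, 0]; VV[2]=[0, 1, 4]

Answer: 0 1 4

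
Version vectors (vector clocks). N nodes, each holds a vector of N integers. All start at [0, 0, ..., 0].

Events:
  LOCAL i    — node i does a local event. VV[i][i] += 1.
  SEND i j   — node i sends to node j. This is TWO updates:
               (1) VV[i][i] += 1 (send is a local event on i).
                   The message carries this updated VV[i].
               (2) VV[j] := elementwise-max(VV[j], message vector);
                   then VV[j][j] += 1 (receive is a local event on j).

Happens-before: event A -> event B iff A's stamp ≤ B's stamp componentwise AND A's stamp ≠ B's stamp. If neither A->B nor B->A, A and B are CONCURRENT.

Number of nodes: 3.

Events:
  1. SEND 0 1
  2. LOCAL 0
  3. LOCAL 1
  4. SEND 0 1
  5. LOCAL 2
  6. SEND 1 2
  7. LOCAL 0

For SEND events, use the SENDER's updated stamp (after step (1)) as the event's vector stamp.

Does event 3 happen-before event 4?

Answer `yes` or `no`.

Answer: no

Derivation:
Initial: VV[0]=[0, 0, 0]
Initial: VV[1]=[0, 0, 0]
Initial: VV[2]=[0, 0, 0]
Event 1: SEND 0->1: VV[0][0]++ -> VV[0]=[1, 0, 0], msg_vec=[1, 0, 0]; VV[1]=max(VV[1],msg_vec) then VV[1][1]++ -> VV[1]=[1, 1, 0]
Event 2: LOCAL 0: VV[0][0]++ -> VV[0]=[2, 0, 0]
Event 3: LOCAL 1: VV[1][1]++ -> VV[1]=[1, 2, 0]
Event 4: SEND 0->1: VV[0][0]++ -> VV[0]=[3, 0, 0], msg_vec=[3, 0, 0]; VV[1]=max(VV[1],msg_vec) then VV[1][1]++ -> VV[1]=[3, 3, 0]
Event 5: LOCAL 2: VV[2][2]++ -> VV[2]=[0, 0, 1]
Event 6: SEND 1->2: VV[1][1]++ -> VV[1]=[3, 4, 0], msg_vec=[3, 4, 0]; VV[2]=max(VV[2],msg_vec) then VV[2][2]++ -> VV[2]=[3, 4, 2]
Event 7: LOCAL 0: VV[0][0]++ -> VV[0]=[4, 0, 0]
Event 3 stamp: [1, 2, 0]
Event 4 stamp: [3, 0, 0]
[1, 2, 0] <= [3, 0, 0]? False. Equal? False. Happens-before: False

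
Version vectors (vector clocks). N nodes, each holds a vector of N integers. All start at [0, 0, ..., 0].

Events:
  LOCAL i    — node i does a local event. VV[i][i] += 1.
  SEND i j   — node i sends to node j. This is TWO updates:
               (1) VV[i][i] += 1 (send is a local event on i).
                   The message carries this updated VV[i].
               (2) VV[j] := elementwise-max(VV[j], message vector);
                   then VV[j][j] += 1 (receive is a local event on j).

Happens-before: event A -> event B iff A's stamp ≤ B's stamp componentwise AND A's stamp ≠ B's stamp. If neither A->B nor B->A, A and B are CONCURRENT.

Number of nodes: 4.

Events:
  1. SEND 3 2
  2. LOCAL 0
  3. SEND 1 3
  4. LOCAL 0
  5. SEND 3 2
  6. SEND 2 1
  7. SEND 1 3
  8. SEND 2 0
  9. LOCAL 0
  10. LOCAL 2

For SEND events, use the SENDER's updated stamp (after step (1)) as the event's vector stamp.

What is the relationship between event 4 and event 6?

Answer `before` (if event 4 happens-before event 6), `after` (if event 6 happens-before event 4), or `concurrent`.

Initial: VV[0]=[0, 0, 0, 0]
Initial: VV[1]=[0, 0, 0, 0]
Initial: VV[2]=[0, 0, 0, 0]
Initial: VV[3]=[0, 0, 0, 0]
Event 1: SEND 3->2: VV[3][3]++ -> VV[3]=[0, 0, 0, 1], msg_vec=[0, 0, 0, 1]; VV[2]=max(VV[2],msg_vec) then VV[2][2]++ -> VV[2]=[0, 0, 1, 1]
Event 2: LOCAL 0: VV[0][0]++ -> VV[0]=[1, 0, 0, 0]
Event 3: SEND 1->3: VV[1][1]++ -> VV[1]=[0, 1, 0, 0], msg_vec=[0, 1, 0, 0]; VV[3]=max(VV[3],msg_vec) then VV[3][3]++ -> VV[3]=[0, 1, 0, 2]
Event 4: LOCAL 0: VV[0][0]++ -> VV[0]=[2, 0, 0, 0]
Event 5: SEND 3->2: VV[3][3]++ -> VV[3]=[0, 1, 0, 3], msg_vec=[0, 1, 0, 3]; VV[2]=max(VV[2],msg_vec) then VV[2][2]++ -> VV[2]=[0, 1, 2, 3]
Event 6: SEND 2->1: VV[2][2]++ -> VV[2]=[0, 1, 3, 3], msg_vec=[0, 1, 3, 3]; VV[1]=max(VV[1],msg_vec) then VV[1][1]++ -> VV[1]=[0, 2, 3, 3]
Event 7: SEND 1->3: VV[1][1]++ -> VV[1]=[0, 3, 3, 3], msg_vec=[0, 3, 3, 3]; VV[3]=max(VV[3],msg_vec) then VV[3][3]++ -> VV[3]=[0, 3, 3, 4]
Event 8: SEND 2->0: VV[2][2]++ -> VV[2]=[0, 1, 4, 3], msg_vec=[0, 1, 4, 3]; VV[0]=max(VV[0],msg_vec) then VV[0][0]++ -> VV[0]=[3, 1, 4, 3]
Event 9: LOCAL 0: VV[0][0]++ -> VV[0]=[4, 1, 4, 3]
Event 10: LOCAL 2: VV[2][2]++ -> VV[2]=[0, 1, 5, 3]
Event 4 stamp: [2, 0, 0, 0]
Event 6 stamp: [0, 1, 3, 3]
[2, 0, 0, 0] <= [0, 1, 3, 3]? False
[0, 1, 3, 3] <= [2, 0, 0, 0]? False
Relation: concurrent

Answer: concurrent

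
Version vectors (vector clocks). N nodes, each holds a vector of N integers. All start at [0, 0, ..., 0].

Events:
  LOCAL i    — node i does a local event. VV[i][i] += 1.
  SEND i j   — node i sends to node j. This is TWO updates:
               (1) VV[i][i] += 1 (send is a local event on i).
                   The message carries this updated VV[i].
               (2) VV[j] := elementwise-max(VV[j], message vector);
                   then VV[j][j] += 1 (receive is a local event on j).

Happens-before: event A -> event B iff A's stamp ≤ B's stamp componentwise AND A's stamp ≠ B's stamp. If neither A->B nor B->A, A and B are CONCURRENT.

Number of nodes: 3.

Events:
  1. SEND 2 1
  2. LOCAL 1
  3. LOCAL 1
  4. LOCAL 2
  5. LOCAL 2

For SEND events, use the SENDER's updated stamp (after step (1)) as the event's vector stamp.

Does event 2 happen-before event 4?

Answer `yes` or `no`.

Initial: VV[0]=[0, 0, 0]
Initial: VV[1]=[0, 0, 0]
Initial: VV[2]=[0, 0, 0]
Event 1: SEND 2->1: VV[2][2]++ -> VV[2]=[0, 0, 1], msg_vec=[0, 0, 1]; VV[1]=max(VV[1],msg_vec) then VV[1][1]++ -> VV[1]=[0, 1, 1]
Event 2: LOCAL 1: VV[1][1]++ -> VV[1]=[0, 2, 1]
Event 3: LOCAL 1: VV[1][1]++ -> VV[1]=[0, 3, 1]
Event 4: LOCAL 2: VV[2][2]++ -> VV[2]=[0, 0, 2]
Event 5: LOCAL 2: VV[2][2]++ -> VV[2]=[0, 0, 3]
Event 2 stamp: [0, 2, 1]
Event 4 stamp: [0, 0, 2]
[0, 2, 1] <= [0, 0, 2]? False. Equal? False. Happens-before: False

Answer: no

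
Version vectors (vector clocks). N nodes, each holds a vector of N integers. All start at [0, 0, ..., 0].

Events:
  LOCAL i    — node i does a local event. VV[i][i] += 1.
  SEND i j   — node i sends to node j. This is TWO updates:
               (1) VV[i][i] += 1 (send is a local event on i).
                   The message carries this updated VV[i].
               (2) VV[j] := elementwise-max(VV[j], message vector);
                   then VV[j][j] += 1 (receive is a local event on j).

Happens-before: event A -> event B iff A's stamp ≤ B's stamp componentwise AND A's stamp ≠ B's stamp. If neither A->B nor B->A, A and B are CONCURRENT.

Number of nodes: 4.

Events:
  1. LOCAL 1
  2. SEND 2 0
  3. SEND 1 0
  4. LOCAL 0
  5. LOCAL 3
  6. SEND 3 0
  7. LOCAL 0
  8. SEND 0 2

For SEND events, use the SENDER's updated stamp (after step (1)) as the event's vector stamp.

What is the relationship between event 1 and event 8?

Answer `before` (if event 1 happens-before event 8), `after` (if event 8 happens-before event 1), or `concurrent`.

Initial: VV[0]=[0, 0, 0, 0]
Initial: VV[1]=[0, 0, 0, 0]
Initial: VV[2]=[0, 0, 0, 0]
Initial: VV[3]=[0, 0, 0, 0]
Event 1: LOCAL 1: VV[1][1]++ -> VV[1]=[0, 1, 0, 0]
Event 2: SEND 2->0: VV[2][2]++ -> VV[2]=[0, 0, 1, 0], msg_vec=[0, 0, 1, 0]; VV[0]=max(VV[0],msg_vec) then VV[0][0]++ -> VV[0]=[1, 0, 1, 0]
Event 3: SEND 1->0: VV[1][1]++ -> VV[1]=[0, 2, 0, 0], msg_vec=[0, 2, 0, 0]; VV[0]=max(VV[0],msg_vec) then VV[0][0]++ -> VV[0]=[2, 2, 1, 0]
Event 4: LOCAL 0: VV[0][0]++ -> VV[0]=[3, 2, 1, 0]
Event 5: LOCAL 3: VV[3][3]++ -> VV[3]=[0, 0, 0, 1]
Event 6: SEND 3->0: VV[3][3]++ -> VV[3]=[0, 0, 0, 2], msg_vec=[0, 0, 0, 2]; VV[0]=max(VV[0],msg_vec) then VV[0][0]++ -> VV[0]=[4, 2, 1, 2]
Event 7: LOCAL 0: VV[0][0]++ -> VV[0]=[5, 2, 1, 2]
Event 8: SEND 0->2: VV[0][0]++ -> VV[0]=[6, 2, 1, 2], msg_vec=[6, 2, 1, 2]; VV[2]=max(VV[2],msg_vec) then VV[2][2]++ -> VV[2]=[6, 2, 2, 2]
Event 1 stamp: [0, 1, 0, 0]
Event 8 stamp: [6, 2, 1, 2]
[0, 1, 0, 0] <= [6, 2, 1, 2]? True
[6, 2, 1, 2] <= [0, 1, 0, 0]? False
Relation: before

Answer: before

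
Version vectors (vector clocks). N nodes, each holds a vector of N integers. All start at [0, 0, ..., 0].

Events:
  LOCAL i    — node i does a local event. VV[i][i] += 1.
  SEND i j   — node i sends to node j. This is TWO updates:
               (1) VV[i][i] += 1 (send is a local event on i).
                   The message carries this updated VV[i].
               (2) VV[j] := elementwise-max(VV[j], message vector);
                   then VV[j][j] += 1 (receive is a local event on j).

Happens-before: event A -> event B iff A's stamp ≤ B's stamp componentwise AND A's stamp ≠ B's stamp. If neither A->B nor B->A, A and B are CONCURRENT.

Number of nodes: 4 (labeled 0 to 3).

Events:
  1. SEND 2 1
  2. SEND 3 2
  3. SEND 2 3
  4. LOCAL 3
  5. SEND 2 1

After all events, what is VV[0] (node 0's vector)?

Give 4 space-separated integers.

Answer: 0 0 0 0

Derivation:
Initial: VV[0]=[0, 0, 0, 0]
Initial: VV[1]=[0, 0, 0, 0]
Initial: VV[2]=[0, 0, 0, 0]
Initial: VV[3]=[0, 0, 0, 0]
Event 1: SEND 2->1: VV[2][2]++ -> VV[2]=[0, 0, 1, 0], msg_vec=[0, 0, 1, 0]; VV[1]=max(VV[1],msg_vec) then VV[1][1]++ -> VV[1]=[0, 1, 1, 0]
Event 2: SEND 3->2: VV[3][3]++ -> VV[3]=[0, 0, 0, 1], msg_vec=[0, 0, 0, 1]; VV[2]=max(VV[2],msg_vec) then VV[2][2]++ -> VV[2]=[0, 0, 2, 1]
Event 3: SEND 2->3: VV[2][2]++ -> VV[2]=[0, 0, 3, 1], msg_vec=[0, 0, 3, 1]; VV[3]=max(VV[3],msg_vec) then VV[3][3]++ -> VV[3]=[0, 0, 3, 2]
Event 4: LOCAL 3: VV[3][3]++ -> VV[3]=[0, 0, 3, 3]
Event 5: SEND 2->1: VV[2][2]++ -> VV[2]=[0, 0, 4, 1], msg_vec=[0, 0, 4, 1]; VV[1]=max(VV[1],msg_vec) then VV[1][1]++ -> VV[1]=[0, 2, 4, 1]
Final vectors: VV[0]=[0, 0, 0, 0]; VV[1]=[0, 2, 4, 1]; VV[2]=[0, 0, 4, 1]; VV[3]=[0, 0, 3, 3]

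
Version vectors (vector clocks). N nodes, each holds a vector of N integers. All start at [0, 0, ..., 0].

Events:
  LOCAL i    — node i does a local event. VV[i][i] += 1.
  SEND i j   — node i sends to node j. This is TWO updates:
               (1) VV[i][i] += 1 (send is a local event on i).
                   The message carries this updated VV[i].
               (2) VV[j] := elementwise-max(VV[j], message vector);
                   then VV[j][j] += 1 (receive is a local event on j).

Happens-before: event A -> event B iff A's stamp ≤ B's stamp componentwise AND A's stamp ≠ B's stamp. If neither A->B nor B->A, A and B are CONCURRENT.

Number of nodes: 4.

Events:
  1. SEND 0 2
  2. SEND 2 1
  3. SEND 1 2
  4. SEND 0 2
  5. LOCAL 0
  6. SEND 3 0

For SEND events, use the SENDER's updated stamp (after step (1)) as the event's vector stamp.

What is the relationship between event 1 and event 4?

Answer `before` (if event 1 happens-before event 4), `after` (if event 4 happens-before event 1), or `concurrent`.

Initial: VV[0]=[0, 0, 0, 0]
Initial: VV[1]=[0, 0, 0, 0]
Initial: VV[2]=[0, 0, 0, 0]
Initial: VV[3]=[0, 0, 0, 0]
Event 1: SEND 0->2: VV[0][0]++ -> VV[0]=[1, 0, 0, 0], msg_vec=[1, 0, 0, 0]; VV[2]=max(VV[2],msg_vec) then VV[2][2]++ -> VV[2]=[1, 0, 1, 0]
Event 2: SEND 2->1: VV[2][2]++ -> VV[2]=[1, 0, 2, 0], msg_vec=[1, 0, 2, 0]; VV[1]=max(VV[1],msg_vec) then VV[1][1]++ -> VV[1]=[1, 1, 2, 0]
Event 3: SEND 1->2: VV[1][1]++ -> VV[1]=[1, 2, 2, 0], msg_vec=[1, 2, 2, 0]; VV[2]=max(VV[2],msg_vec) then VV[2][2]++ -> VV[2]=[1, 2, 3, 0]
Event 4: SEND 0->2: VV[0][0]++ -> VV[0]=[2, 0, 0, 0], msg_vec=[2, 0, 0, 0]; VV[2]=max(VV[2],msg_vec) then VV[2][2]++ -> VV[2]=[2, 2, 4, 0]
Event 5: LOCAL 0: VV[0][0]++ -> VV[0]=[3, 0, 0, 0]
Event 6: SEND 3->0: VV[3][3]++ -> VV[3]=[0, 0, 0, 1], msg_vec=[0, 0, 0, 1]; VV[0]=max(VV[0],msg_vec) then VV[0][0]++ -> VV[0]=[4, 0, 0, 1]
Event 1 stamp: [1, 0, 0, 0]
Event 4 stamp: [2, 0, 0, 0]
[1, 0, 0, 0] <= [2, 0, 0, 0]? True
[2, 0, 0, 0] <= [1, 0, 0, 0]? False
Relation: before

Answer: before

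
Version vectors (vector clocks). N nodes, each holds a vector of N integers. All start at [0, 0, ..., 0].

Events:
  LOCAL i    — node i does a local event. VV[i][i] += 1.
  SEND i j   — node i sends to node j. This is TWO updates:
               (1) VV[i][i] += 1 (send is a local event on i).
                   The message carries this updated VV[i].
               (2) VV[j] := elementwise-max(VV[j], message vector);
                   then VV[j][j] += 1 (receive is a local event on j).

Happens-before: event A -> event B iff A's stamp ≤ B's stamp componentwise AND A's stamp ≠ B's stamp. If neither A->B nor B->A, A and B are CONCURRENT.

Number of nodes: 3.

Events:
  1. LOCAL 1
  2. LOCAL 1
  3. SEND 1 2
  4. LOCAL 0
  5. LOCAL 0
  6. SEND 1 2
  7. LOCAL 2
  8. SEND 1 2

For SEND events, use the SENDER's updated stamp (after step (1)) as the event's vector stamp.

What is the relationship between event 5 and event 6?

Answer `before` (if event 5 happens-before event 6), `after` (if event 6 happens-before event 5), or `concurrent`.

Initial: VV[0]=[0, 0, 0]
Initial: VV[1]=[0, 0, 0]
Initial: VV[2]=[0, 0, 0]
Event 1: LOCAL 1: VV[1][1]++ -> VV[1]=[0, 1, 0]
Event 2: LOCAL 1: VV[1][1]++ -> VV[1]=[0, 2, 0]
Event 3: SEND 1->2: VV[1][1]++ -> VV[1]=[0, 3, 0], msg_vec=[0, 3, 0]; VV[2]=max(VV[2],msg_vec) then VV[2][2]++ -> VV[2]=[0, 3, 1]
Event 4: LOCAL 0: VV[0][0]++ -> VV[0]=[1, 0, 0]
Event 5: LOCAL 0: VV[0][0]++ -> VV[0]=[2, 0, 0]
Event 6: SEND 1->2: VV[1][1]++ -> VV[1]=[0, 4, 0], msg_vec=[0, 4, 0]; VV[2]=max(VV[2],msg_vec) then VV[2][2]++ -> VV[2]=[0, 4, 2]
Event 7: LOCAL 2: VV[2][2]++ -> VV[2]=[0, 4, 3]
Event 8: SEND 1->2: VV[1][1]++ -> VV[1]=[0, 5, 0], msg_vec=[0, 5, 0]; VV[2]=max(VV[2],msg_vec) then VV[2][2]++ -> VV[2]=[0, 5, 4]
Event 5 stamp: [2, 0, 0]
Event 6 stamp: [0, 4, 0]
[2, 0, 0] <= [0, 4, 0]? False
[0, 4, 0] <= [2, 0, 0]? False
Relation: concurrent

Answer: concurrent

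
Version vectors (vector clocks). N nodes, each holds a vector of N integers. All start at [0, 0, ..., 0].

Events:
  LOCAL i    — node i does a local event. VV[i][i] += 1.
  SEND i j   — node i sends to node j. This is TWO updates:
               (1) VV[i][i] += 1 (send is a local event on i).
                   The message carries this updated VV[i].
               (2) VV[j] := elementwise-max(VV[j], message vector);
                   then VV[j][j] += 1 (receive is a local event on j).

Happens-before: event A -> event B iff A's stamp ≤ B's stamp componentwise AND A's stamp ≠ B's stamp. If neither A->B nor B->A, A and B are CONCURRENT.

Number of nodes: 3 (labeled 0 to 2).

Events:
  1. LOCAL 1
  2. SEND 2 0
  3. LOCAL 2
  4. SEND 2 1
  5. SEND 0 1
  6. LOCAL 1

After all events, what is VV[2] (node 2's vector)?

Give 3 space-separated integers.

Answer: 0 0 3

Derivation:
Initial: VV[0]=[0, 0, 0]
Initial: VV[1]=[0, 0, 0]
Initial: VV[2]=[0, 0, 0]
Event 1: LOCAL 1: VV[1][1]++ -> VV[1]=[0, 1, 0]
Event 2: SEND 2->0: VV[2][2]++ -> VV[2]=[0, 0, 1], msg_vec=[0, 0, 1]; VV[0]=max(VV[0],msg_vec) then VV[0][0]++ -> VV[0]=[1, 0, 1]
Event 3: LOCAL 2: VV[2][2]++ -> VV[2]=[0, 0, 2]
Event 4: SEND 2->1: VV[2][2]++ -> VV[2]=[0, 0, 3], msg_vec=[0, 0, 3]; VV[1]=max(VV[1],msg_vec) then VV[1][1]++ -> VV[1]=[0, 2, 3]
Event 5: SEND 0->1: VV[0][0]++ -> VV[0]=[2, 0, 1], msg_vec=[2, 0, 1]; VV[1]=max(VV[1],msg_vec) then VV[1][1]++ -> VV[1]=[2, 3, 3]
Event 6: LOCAL 1: VV[1][1]++ -> VV[1]=[2, 4, 3]
Final vectors: VV[0]=[2, 0, 1]; VV[1]=[2, 4, 3]; VV[2]=[0, 0, 3]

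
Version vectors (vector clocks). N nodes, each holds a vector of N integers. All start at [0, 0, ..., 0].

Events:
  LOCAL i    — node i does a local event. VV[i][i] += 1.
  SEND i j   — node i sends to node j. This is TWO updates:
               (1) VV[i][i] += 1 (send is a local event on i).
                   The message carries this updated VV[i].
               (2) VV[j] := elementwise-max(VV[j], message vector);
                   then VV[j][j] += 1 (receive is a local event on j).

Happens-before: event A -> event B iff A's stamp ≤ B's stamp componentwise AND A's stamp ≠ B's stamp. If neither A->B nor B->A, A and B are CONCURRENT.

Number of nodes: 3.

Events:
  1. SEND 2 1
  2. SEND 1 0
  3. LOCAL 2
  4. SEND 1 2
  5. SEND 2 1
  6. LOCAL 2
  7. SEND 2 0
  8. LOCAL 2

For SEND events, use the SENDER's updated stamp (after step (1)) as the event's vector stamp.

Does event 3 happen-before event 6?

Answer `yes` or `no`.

Answer: yes

Derivation:
Initial: VV[0]=[0, 0, 0]
Initial: VV[1]=[0, 0, 0]
Initial: VV[2]=[0, 0, 0]
Event 1: SEND 2->1: VV[2][2]++ -> VV[2]=[0, 0, 1], msg_vec=[0, 0, 1]; VV[1]=max(VV[1],msg_vec) then VV[1][1]++ -> VV[1]=[0, 1, 1]
Event 2: SEND 1->0: VV[1][1]++ -> VV[1]=[0, 2, 1], msg_vec=[0, 2, 1]; VV[0]=max(VV[0],msg_vec) then VV[0][0]++ -> VV[0]=[1, 2, 1]
Event 3: LOCAL 2: VV[2][2]++ -> VV[2]=[0, 0, 2]
Event 4: SEND 1->2: VV[1][1]++ -> VV[1]=[0, 3, 1], msg_vec=[0, 3, 1]; VV[2]=max(VV[2],msg_vec) then VV[2][2]++ -> VV[2]=[0, 3, 3]
Event 5: SEND 2->1: VV[2][2]++ -> VV[2]=[0, 3, 4], msg_vec=[0, 3, 4]; VV[1]=max(VV[1],msg_vec) then VV[1][1]++ -> VV[1]=[0, 4, 4]
Event 6: LOCAL 2: VV[2][2]++ -> VV[2]=[0, 3, 5]
Event 7: SEND 2->0: VV[2][2]++ -> VV[2]=[0, 3, 6], msg_vec=[0, 3, 6]; VV[0]=max(VV[0],msg_vec) then VV[0][0]++ -> VV[0]=[2, 3, 6]
Event 8: LOCAL 2: VV[2][2]++ -> VV[2]=[0, 3, 7]
Event 3 stamp: [0, 0, 2]
Event 6 stamp: [0, 3, 5]
[0, 0, 2] <= [0, 3, 5]? True. Equal? False. Happens-before: True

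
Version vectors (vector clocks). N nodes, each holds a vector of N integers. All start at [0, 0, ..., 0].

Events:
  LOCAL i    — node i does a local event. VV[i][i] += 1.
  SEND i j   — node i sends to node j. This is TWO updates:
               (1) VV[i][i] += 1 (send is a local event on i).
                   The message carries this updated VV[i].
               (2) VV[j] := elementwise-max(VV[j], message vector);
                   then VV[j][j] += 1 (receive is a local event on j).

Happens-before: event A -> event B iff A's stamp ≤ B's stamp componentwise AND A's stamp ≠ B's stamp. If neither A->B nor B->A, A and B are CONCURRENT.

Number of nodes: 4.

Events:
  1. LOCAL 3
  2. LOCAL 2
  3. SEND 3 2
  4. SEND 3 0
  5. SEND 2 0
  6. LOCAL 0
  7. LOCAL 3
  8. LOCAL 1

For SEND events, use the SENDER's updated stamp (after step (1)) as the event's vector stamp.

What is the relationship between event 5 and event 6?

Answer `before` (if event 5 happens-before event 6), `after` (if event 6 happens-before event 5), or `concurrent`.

Initial: VV[0]=[0, 0, 0, 0]
Initial: VV[1]=[0, 0, 0, 0]
Initial: VV[2]=[0, 0, 0, 0]
Initial: VV[3]=[0, 0, 0, 0]
Event 1: LOCAL 3: VV[3][3]++ -> VV[3]=[0, 0, 0, 1]
Event 2: LOCAL 2: VV[2][2]++ -> VV[2]=[0, 0, 1, 0]
Event 3: SEND 3->2: VV[3][3]++ -> VV[3]=[0, 0, 0, 2], msg_vec=[0, 0, 0, 2]; VV[2]=max(VV[2],msg_vec) then VV[2][2]++ -> VV[2]=[0, 0, 2, 2]
Event 4: SEND 3->0: VV[3][3]++ -> VV[3]=[0, 0, 0, 3], msg_vec=[0, 0, 0, 3]; VV[0]=max(VV[0],msg_vec) then VV[0][0]++ -> VV[0]=[1, 0, 0, 3]
Event 5: SEND 2->0: VV[2][2]++ -> VV[2]=[0, 0, 3, 2], msg_vec=[0, 0, 3, 2]; VV[0]=max(VV[0],msg_vec) then VV[0][0]++ -> VV[0]=[2, 0, 3, 3]
Event 6: LOCAL 0: VV[0][0]++ -> VV[0]=[3, 0, 3, 3]
Event 7: LOCAL 3: VV[3][3]++ -> VV[3]=[0, 0, 0, 4]
Event 8: LOCAL 1: VV[1][1]++ -> VV[1]=[0, 1, 0, 0]
Event 5 stamp: [0, 0, 3, 2]
Event 6 stamp: [3, 0, 3, 3]
[0, 0, 3, 2] <= [3, 0, 3, 3]? True
[3, 0, 3, 3] <= [0, 0, 3, 2]? False
Relation: before

Answer: before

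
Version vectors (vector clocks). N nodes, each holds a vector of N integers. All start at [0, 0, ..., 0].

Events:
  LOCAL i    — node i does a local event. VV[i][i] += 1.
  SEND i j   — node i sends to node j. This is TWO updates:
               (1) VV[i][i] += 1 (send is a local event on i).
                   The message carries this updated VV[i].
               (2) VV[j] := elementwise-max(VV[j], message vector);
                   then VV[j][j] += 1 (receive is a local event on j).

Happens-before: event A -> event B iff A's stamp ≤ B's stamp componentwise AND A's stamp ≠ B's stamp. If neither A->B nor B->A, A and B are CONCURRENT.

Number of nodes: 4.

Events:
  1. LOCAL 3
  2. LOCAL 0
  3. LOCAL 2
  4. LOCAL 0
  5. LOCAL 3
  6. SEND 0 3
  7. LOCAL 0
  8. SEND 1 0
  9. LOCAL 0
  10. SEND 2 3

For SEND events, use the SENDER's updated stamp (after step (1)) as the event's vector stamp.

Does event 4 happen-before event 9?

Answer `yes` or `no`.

Initial: VV[0]=[0, 0, 0, 0]
Initial: VV[1]=[0, 0, 0, 0]
Initial: VV[2]=[0, 0, 0, 0]
Initial: VV[3]=[0, 0, 0, 0]
Event 1: LOCAL 3: VV[3][3]++ -> VV[3]=[0, 0, 0, 1]
Event 2: LOCAL 0: VV[0][0]++ -> VV[0]=[1, 0, 0, 0]
Event 3: LOCAL 2: VV[2][2]++ -> VV[2]=[0, 0, 1, 0]
Event 4: LOCAL 0: VV[0][0]++ -> VV[0]=[2, 0, 0, 0]
Event 5: LOCAL 3: VV[3][3]++ -> VV[3]=[0, 0, 0, 2]
Event 6: SEND 0->3: VV[0][0]++ -> VV[0]=[3, 0, 0, 0], msg_vec=[3, 0, 0, 0]; VV[3]=max(VV[3],msg_vec) then VV[3][3]++ -> VV[3]=[3, 0, 0, 3]
Event 7: LOCAL 0: VV[0][0]++ -> VV[0]=[4, 0, 0, 0]
Event 8: SEND 1->0: VV[1][1]++ -> VV[1]=[0, 1, 0, 0], msg_vec=[0, 1, 0, 0]; VV[0]=max(VV[0],msg_vec) then VV[0][0]++ -> VV[0]=[5, 1, 0, 0]
Event 9: LOCAL 0: VV[0][0]++ -> VV[0]=[6, 1, 0, 0]
Event 10: SEND 2->3: VV[2][2]++ -> VV[2]=[0, 0, 2, 0], msg_vec=[0, 0, 2, 0]; VV[3]=max(VV[3],msg_vec) then VV[3][3]++ -> VV[3]=[3, 0, 2, 4]
Event 4 stamp: [2, 0, 0, 0]
Event 9 stamp: [6, 1, 0, 0]
[2, 0, 0, 0] <= [6, 1, 0, 0]? True. Equal? False. Happens-before: True

Answer: yes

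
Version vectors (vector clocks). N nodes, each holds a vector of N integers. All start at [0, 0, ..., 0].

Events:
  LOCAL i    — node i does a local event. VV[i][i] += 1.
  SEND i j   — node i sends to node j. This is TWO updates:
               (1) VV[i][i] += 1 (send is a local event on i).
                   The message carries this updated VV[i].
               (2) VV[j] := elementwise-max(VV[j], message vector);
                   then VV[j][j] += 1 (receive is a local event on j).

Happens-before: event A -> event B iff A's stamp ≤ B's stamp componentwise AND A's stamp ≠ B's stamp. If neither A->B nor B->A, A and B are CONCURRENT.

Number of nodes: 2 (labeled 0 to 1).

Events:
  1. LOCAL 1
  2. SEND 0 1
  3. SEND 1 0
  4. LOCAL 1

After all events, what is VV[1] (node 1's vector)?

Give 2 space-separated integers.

Answer: 1 4

Derivation:
Initial: VV[0]=[0, 0]
Initial: VV[1]=[0, 0]
Event 1: LOCAL 1: VV[1][1]++ -> VV[1]=[0, 1]
Event 2: SEND 0->1: VV[0][0]++ -> VV[0]=[1, 0], msg_vec=[1, 0]; VV[1]=max(VV[1],msg_vec) then VV[1][1]++ -> VV[1]=[1, 2]
Event 3: SEND 1->0: VV[1][1]++ -> VV[1]=[1, 3], msg_vec=[1, 3]; VV[0]=max(VV[0],msg_vec) then VV[0][0]++ -> VV[0]=[2, 3]
Event 4: LOCAL 1: VV[1][1]++ -> VV[1]=[1, 4]
Final vectors: VV[0]=[2, 3]; VV[1]=[1, 4]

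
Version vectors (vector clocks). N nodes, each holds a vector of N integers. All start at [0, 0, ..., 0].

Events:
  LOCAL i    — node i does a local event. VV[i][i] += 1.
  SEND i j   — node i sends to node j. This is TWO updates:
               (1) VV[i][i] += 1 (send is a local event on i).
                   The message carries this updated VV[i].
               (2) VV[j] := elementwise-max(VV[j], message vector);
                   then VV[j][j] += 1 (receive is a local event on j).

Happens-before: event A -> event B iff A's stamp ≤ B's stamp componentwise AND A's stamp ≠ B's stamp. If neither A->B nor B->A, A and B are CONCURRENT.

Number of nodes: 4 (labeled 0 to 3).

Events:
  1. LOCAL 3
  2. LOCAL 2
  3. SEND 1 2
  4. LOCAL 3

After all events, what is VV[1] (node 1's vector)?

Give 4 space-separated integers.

Initial: VV[0]=[0, 0, 0, 0]
Initial: VV[1]=[0, 0, 0, 0]
Initial: VV[2]=[0, 0, 0, 0]
Initial: VV[3]=[0, 0, 0, 0]
Event 1: LOCAL 3: VV[3][3]++ -> VV[3]=[0, 0, 0, 1]
Event 2: LOCAL 2: VV[2][2]++ -> VV[2]=[0, 0, 1, 0]
Event 3: SEND 1->2: VV[1][1]++ -> VV[1]=[0, 1, 0, 0], msg_vec=[0, 1, 0, 0]; VV[2]=max(VV[2],msg_vec) then VV[2][2]++ -> VV[2]=[0, 1, 2, 0]
Event 4: LOCAL 3: VV[3][3]++ -> VV[3]=[0, 0, 0, 2]
Final vectors: VV[0]=[0, 0, 0, 0]; VV[1]=[0, 1, 0, 0]; VV[2]=[0, 1, 2, 0]; VV[3]=[0, 0, 0, 2]

Answer: 0 1 0 0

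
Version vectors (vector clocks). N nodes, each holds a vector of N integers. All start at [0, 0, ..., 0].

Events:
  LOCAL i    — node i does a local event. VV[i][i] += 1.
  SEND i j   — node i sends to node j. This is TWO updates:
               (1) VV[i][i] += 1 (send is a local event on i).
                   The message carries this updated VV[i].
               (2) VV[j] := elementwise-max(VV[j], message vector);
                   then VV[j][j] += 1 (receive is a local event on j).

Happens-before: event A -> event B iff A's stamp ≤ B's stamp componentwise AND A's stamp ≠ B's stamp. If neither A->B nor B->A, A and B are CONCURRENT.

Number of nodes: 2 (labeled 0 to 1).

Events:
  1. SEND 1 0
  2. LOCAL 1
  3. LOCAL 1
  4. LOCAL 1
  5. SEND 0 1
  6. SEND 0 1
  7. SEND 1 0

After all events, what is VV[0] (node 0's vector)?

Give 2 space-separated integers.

Initial: VV[0]=[0, 0]
Initial: VV[1]=[0, 0]
Event 1: SEND 1->0: VV[1][1]++ -> VV[1]=[0, 1], msg_vec=[0, 1]; VV[0]=max(VV[0],msg_vec) then VV[0][0]++ -> VV[0]=[1, 1]
Event 2: LOCAL 1: VV[1][1]++ -> VV[1]=[0, 2]
Event 3: LOCAL 1: VV[1][1]++ -> VV[1]=[0, 3]
Event 4: LOCAL 1: VV[1][1]++ -> VV[1]=[0, 4]
Event 5: SEND 0->1: VV[0][0]++ -> VV[0]=[2, 1], msg_vec=[2, 1]; VV[1]=max(VV[1],msg_vec) then VV[1][1]++ -> VV[1]=[2, 5]
Event 6: SEND 0->1: VV[0][0]++ -> VV[0]=[3, 1], msg_vec=[3, 1]; VV[1]=max(VV[1],msg_vec) then VV[1][1]++ -> VV[1]=[3, 6]
Event 7: SEND 1->0: VV[1][1]++ -> VV[1]=[3, 7], msg_vec=[3, 7]; VV[0]=max(VV[0],msg_vec) then VV[0][0]++ -> VV[0]=[4, 7]
Final vectors: VV[0]=[4, 7]; VV[1]=[3, 7]

Answer: 4 7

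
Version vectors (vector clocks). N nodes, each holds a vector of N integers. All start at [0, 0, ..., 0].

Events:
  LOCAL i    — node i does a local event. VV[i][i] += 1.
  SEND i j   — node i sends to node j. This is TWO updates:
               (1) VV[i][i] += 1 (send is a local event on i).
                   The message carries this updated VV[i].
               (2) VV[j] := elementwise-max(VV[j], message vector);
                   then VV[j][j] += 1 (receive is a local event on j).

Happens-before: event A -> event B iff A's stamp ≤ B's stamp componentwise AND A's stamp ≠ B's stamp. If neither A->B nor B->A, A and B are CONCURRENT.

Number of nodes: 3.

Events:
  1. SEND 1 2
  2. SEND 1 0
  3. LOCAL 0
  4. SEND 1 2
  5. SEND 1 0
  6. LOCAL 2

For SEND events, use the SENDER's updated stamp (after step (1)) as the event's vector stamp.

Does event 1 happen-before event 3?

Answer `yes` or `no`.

Answer: yes

Derivation:
Initial: VV[0]=[0, 0, 0]
Initial: VV[1]=[0, 0, 0]
Initial: VV[2]=[0, 0, 0]
Event 1: SEND 1->2: VV[1][1]++ -> VV[1]=[0, 1, 0], msg_vec=[0, 1, 0]; VV[2]=max(VV[2],msg_vec) then VV[2][2]++ -> VV[2]=[0, 1, 1]
Event 2: SEND 1->0: VV[1][1]++ -> VV[1]=[0, 2, 0], msg_vec=[0, 2, 0]; VV[0]=max(VV[0],msg_vec) then VV[0][0]++ -> VV[0]=[1, 2, 0]
Event 3: LOCAL 0: VV[0][0]++ -> VV[0]=[2, 2, 0]
Event 4: SEND 1->2: VV[1][1]++ -> VV[1]=[0, 3, 0], msg_vec=[0, 3, 0]; VV[2]=max(VV[2],msg_vec) then VV[2][2]++ -> VV[2]=[0, 3, 2]
Event 5: SEND 1->0: VV[1][1]++ -> VV[1]=[0, 4, 0], msg_vec=[0, 4, 0]; VV[0]=max(VV[0],msg_vec) then VV[0][0]++ -> VV[0]=[3, 4, 0]
Event 6: LOCAL 2: VV[2][2]++ -> VV[2]=[0, 3, 3]
Event 1 stamp: [0, 1, 0]
Event 3 stamp: [2, 2, 0]
[0, 1, 0] <= [2, 2, 0]? True. Equal? False. Happens-before: True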